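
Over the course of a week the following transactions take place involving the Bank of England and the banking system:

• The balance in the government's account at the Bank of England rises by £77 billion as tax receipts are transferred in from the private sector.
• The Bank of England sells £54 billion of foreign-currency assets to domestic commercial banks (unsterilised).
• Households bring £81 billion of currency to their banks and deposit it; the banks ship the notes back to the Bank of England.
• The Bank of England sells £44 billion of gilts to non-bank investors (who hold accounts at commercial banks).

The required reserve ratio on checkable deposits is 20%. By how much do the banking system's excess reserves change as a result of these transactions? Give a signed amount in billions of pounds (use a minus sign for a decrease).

Government account inflow £77 billion: reserves −£77B, deposits −£77B.
FX sale £54 billion: reserves −£54B, deposits 0.
Currency deposit £81 billion: reserves +£81B, deposits +£81B.
Asset sale (to non-banks) £44 billion: reserves −£44B, deposits −£44B.
Totals: Δreserves = −£94B, Δdeposits = −£40B.
Δrequired reserves = 20% × −£40B = −£8B.
Δexcess reserves = Δreserves − Δrequired = −£94B − (−£8B) = -£86 billion.

-£86 billion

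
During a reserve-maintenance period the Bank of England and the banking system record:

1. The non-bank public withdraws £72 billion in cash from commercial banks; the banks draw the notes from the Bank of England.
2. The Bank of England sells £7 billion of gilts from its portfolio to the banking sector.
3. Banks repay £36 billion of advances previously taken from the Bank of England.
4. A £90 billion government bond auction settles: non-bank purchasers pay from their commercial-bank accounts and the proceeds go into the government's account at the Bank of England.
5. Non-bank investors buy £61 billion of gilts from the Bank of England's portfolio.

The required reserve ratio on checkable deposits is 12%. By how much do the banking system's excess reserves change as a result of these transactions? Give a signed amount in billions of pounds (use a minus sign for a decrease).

Currency withdrawal £72 billion: reserves −£72B, deposits −£72B.
OMO sale (to banks) £7 billion: reserves −£7B, deposits 0.
Discount-window repayment £36 billion: reserves −£36B, deposits 0.
Government account inflow £90 billion: reserves −£90B, deposits −£90B.
Asset sale (to non-banks) £61 billion: reserves −£61B, deposits −£61B.
Totals: Δreserves = −£266B, Δdeposits = −£223B.
Δrequired reserves = 12% × −£223B = −£26.76B.
Δexcess reserves = Δreserves − Δrequired = −£266B − (−£26.76B) = -£239.24 billion.

-£239.24 billion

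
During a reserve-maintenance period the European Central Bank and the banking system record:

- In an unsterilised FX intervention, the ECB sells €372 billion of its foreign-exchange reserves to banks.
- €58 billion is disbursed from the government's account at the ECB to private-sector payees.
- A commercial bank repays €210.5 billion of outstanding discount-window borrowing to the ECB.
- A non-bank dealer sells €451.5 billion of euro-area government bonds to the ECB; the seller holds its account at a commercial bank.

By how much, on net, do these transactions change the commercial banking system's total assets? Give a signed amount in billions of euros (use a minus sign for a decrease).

+€299 billion

FX sale €372 billion: just an asset swap on bank balance sheets → 0.
Government spending €58 billion: bank balance sheets expand → +€58B.
Discount-window repayment €210.5 billion: bank balance sheets shrink → −€210.5B.
Asset purchase (from non-banks) €451.5 billion: bank balance sheets expand → +€451.5B.
Net: 0 + 58 − 210.5 + 451.5 = +€299 billion.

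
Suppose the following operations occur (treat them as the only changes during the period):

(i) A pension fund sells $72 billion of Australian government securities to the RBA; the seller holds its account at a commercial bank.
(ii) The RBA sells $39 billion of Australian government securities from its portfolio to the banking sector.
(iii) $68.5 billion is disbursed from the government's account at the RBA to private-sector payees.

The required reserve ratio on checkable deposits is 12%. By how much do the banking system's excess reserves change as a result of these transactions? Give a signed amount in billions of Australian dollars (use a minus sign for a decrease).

+$84.64 billion

Asset purchase (from non-banks) $72 billion: reserves +$72B, deposits +$72B.
OMO sale (to banks) $39 billion: reserves −$39B, deposits 0.
Government spending $68.5 billion: reserves +$68.5B, deposits +$68.5B.
Totals: Δreserves = +$101.5B, Δdeposits = +$140.5B.
Δrequired reserves = 12% × +$140.5B = +$16.86B.
Δexcess reserves = Δreserves − Δrequired = +$101.5B − (+$16.86B) = +$84.64 billion.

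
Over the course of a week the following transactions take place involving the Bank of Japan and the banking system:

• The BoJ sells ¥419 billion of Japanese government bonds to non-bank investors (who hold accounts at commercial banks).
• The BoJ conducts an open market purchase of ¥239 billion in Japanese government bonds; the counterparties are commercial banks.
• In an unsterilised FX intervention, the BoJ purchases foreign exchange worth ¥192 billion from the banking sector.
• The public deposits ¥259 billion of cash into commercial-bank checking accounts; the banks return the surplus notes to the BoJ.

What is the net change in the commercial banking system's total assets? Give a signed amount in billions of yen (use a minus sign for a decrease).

-¥160 billion

Asset sale (to non-banks) ¥419 billion: bank balance sheets shrink → −¥419B.
OMO purchase (from banks) ¥239 billion: just an asset swap on bank balance sheets → 0.
FX purchase ¥192 billion: just an asset swap on bank balance sheets → 0.
Currency deposit ¥259 billion: bank balance sheets expand → +¥259B.
Net: −419 + 0 + 0 + 259 = -¥160 billion.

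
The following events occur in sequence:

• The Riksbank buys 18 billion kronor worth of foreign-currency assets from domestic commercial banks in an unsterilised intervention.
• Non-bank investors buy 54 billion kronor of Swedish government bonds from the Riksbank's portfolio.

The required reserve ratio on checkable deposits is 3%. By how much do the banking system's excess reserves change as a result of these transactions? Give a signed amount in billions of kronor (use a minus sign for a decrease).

-34.38 billion

FX purchase 18 billion kronor: reserves +18B, deposits 0.
Asset sale (to non-banks) 54 billion kronor: reserves −54B, deposits −54B.
Totals: Δreserves = −36B, Δdeposits = −54B.
Δrequired reserves = 3% × −54B = −1.62B.
Δexcess reserves = Δreserves − Δrequired = −36B − (−1.62B) = -34.38 billion.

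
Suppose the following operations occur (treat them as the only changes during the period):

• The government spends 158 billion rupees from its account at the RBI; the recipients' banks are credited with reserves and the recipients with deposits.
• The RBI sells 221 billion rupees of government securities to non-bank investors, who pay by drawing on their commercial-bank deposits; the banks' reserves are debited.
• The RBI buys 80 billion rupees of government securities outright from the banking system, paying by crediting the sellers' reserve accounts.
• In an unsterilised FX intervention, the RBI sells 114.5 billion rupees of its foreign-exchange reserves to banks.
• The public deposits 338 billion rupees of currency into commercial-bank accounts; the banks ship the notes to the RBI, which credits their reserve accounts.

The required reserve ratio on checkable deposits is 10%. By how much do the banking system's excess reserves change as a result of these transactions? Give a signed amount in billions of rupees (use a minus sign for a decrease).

+213 billion

Government spending 158 billion rupees: reserves +158B, deposits +158B.
Asset sale (to non-banks) 221 billion rupees: reserves −221B, deposits −221B.
OMO purchase (from banks) 80 billion rupees: reserves +80B, deposits 0.
FX sale 114.5 billion rupees: reserves −114.5B, deposits 0.
Currency deposit 338 billion rupees: reserves +338B, deposits +338B.
Totals: Δreserves = +240.5B, Δdeposits = +275B.
Δrequired reserves = 10% × +275B = +27.5B.
Δexcess reserves = Δreserves − Δrequired = +240.5B − (+27.5B) = +213 billion.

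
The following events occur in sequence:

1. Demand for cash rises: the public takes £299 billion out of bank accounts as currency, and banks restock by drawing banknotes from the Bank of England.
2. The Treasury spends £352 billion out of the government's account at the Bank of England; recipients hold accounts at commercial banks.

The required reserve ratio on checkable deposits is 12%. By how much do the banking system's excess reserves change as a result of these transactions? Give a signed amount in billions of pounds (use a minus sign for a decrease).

Currency withdrawal £299 billion: reserves −£299B, deposits −£299B.
Government spending £352 billion: reserves +£352B, deposits +£352B.
Totals: Δreserves = +£53B, Δdeposits = +£53B.
Δrequired reserves = 12% × +£53B = +£6.36B.
Δexcess reserves = Δreserves − Δrequired = +£53B − (+£6.36B) = +£46.64 billion.

+£46.64 billion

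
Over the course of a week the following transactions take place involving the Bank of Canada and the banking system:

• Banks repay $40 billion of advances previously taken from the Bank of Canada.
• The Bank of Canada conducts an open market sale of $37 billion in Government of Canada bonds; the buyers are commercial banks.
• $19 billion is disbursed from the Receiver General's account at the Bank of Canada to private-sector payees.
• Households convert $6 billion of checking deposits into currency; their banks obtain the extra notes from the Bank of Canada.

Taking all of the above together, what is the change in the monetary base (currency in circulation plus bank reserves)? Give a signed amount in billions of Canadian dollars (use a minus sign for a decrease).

-$58 billion

Discount-window repayment $40 billion: Bank of Canada balance sheet contracts → −$40B.
OMO sale (to banks) $37 billion: Bank of Canada balance sheet contracts → −$37B.
Government spending $19 billion: a non-base liability converts back to reserves → +$19B.
Currency withdrawal $6 billion: just a shift between currency and reserves — both are base money → 0.
Net: −40 − 37 + 19 + 0 = -$58 billion.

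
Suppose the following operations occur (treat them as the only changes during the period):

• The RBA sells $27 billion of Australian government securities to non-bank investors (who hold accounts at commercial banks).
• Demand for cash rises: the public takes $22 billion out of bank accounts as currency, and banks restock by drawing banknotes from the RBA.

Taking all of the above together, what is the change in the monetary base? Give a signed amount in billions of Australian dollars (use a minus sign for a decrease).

RBA balance sheet:
  Assets:      Securities −$27B
  Liabilities: Bank reserves −$49B, Currency in circulation +$22B
Monetary base = currency + reserves: +$22B + (−$49B) = -$27 billion.

-$27 billion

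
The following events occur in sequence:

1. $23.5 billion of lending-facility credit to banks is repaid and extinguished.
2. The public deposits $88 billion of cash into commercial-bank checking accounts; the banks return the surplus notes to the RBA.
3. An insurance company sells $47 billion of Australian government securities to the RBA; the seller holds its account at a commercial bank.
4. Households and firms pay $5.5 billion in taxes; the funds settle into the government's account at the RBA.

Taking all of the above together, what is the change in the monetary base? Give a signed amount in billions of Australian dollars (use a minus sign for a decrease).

+$18 billion

Discount-window repayment $23.5 billion: RBA balance sheet contracts → −$23.5B.
Currency deposit $88 billion: just a shift between currency and reserves — both are base money → 0.
Asset purchase (from non-banks) $47 billion: RBA balance sheet expands → +$47B.
Government account inflow $5.5 billion: reserves shift to a non-base liability → −$5.5B.
Net: −23.5 + 0 + 47 − 5.5 = +$18 billion.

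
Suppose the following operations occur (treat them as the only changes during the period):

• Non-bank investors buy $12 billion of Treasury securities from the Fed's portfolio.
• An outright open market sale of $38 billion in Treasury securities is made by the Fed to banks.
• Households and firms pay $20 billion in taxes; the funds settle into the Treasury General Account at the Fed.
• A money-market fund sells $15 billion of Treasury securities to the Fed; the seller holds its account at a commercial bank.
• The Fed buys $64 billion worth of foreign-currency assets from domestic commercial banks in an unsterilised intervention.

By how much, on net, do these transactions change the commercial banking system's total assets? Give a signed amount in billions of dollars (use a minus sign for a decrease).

-$17 billion

Asset sale (to non-banks) $12 billion: bank balance sheets shrink → −$12B.
OMO sale (to banks) $38 billion: just an asset swap on bank balance sheets → 0.
Government account inflow $20 billion: bank balance sheets shrink → −$20B.
Asset purchase (from non-banks) $15 billion: bank balance sheets expand → +$15B.
FX purchase $64 billion: just an asset swap on bank balance sheets → 0.
Net: −12 + 0 − 20 + 15 + 0 = -$17 billion.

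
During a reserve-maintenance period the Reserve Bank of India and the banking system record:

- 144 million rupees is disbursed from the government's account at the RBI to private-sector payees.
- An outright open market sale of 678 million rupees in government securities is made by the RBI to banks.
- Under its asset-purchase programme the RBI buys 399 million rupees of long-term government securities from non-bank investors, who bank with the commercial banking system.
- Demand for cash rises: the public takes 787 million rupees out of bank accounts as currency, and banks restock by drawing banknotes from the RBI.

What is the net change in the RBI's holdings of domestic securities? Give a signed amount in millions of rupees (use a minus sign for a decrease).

Government spending 144 million rupees: the RBI's securities portfolio is untouched → 0.
OMO sale (to banks) 678 million rupees: securities removed from the RBI's portfolio → −678M.
Asset purchase (from non-banks) 399 million rupees: securities added to the RBI's portfolio → +399M.
Currency withdrawal 787 million rupees: the RBI's securities portfolio is untouched → 0.
Net: 0 − 678 + 399 + 0 = -279 million.

-279 million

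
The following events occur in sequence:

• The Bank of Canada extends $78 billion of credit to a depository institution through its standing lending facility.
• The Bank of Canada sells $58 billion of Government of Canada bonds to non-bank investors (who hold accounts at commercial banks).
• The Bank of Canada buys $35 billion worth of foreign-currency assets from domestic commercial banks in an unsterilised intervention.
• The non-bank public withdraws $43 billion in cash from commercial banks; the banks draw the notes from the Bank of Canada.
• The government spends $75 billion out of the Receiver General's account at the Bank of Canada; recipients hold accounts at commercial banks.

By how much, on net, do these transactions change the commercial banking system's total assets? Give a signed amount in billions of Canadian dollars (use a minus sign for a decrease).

Discount-window loan $78 billion: bank balance sheets expand → +$78B.
Asset sale (to non-banks) $58 billion: bank balance sheets shrink → −$58B.
FX purchase $35 billion: just an asset swap on bank balance sheets → 0.
Currency withdrawal $43 billion: bank balance sheets shrink → −$43B.
Government spending $75 billion: bank balance sheets expand → +$75B.
Net: 78 − 58 + 0 − 43 + 75 = +$52 billion.

+$52 billion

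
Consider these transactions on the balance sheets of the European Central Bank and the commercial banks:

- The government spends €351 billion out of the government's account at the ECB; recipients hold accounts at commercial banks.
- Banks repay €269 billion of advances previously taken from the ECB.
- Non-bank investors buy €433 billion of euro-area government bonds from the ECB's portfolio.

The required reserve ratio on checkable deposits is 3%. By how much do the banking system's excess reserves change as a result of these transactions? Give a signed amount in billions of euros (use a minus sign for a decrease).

Government spending €351 billion: reserves +€351B, deposits +€351B.
Discount-window repayment €269 billion: reserves −€269B, deposits 0.
Asset sale (to non-banks) €433 billion: reserves −€433B, deposits −€433B.
Totals: Δreserves = −€351B, Δdeposits = −€82B.
Δrequired reserves = 3% × −€82B = −€2.46B.
Δexcess reserves = Δreserves − Δrequired = −€351B − (−€2.46B) = -€348.54 billion.

-€348.54 billion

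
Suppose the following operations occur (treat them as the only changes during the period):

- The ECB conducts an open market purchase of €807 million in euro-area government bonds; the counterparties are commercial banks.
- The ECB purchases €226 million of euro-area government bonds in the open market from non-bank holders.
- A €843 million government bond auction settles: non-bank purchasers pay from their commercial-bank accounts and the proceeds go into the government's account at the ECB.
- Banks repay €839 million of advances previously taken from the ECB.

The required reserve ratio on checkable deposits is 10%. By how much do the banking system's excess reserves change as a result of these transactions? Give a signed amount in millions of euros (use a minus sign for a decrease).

-€587.3 million

OMO purchase (from banks) €807 million: reserves +€807M, deposits 0.
Asset purchase (from non-banks) €226 million: reserves +€226M, deposits +€226M.
Government account inflow €843 million: reserves −€843M, deposits −€843M.
Discount-window repayment €839 million: reserves −€839M, deposits 0.
Totals: Δreserves = −€649M, Δdeposits = −€617M.
Δrequired reserves = 10% × −€617M = −€61.7M.
Δexcess reserves = Δreserves − Δrequired = −€649M − (−€61.7M) = -€587.3 million.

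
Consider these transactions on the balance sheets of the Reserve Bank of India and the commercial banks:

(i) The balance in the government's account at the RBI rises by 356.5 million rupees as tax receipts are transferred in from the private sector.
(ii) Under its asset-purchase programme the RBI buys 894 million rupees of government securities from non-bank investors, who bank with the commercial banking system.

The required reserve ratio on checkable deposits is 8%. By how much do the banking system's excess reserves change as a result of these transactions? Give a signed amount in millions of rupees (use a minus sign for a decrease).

+494.5 million

Government account inflow 356.5 million rupees: reserves −356.5M, deposits −356.5M.
Asset purchase (from non-banks) 894 million rupees: reserves +894M, deposits +894M.
Totals: Δreserves = +537.5M, Δdeposits = +537.5M.
Δrequired reserves = 8% × +537.5M = +43M.
Δexcess reserves = Δreserves − Δrequired = +537.5M − (+43M) = +494.5 million.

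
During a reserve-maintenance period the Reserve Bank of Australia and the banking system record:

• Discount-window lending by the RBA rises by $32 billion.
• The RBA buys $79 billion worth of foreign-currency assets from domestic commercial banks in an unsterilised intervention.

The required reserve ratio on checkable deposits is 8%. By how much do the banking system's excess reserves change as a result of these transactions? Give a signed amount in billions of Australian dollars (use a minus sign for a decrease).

+$111 billion

Discount-window loan $32 billion: reserves +$32B, deposits 0.
FX purchase $79 billion: reserves +$79B, deposits 0.
Totals: Δreserves = +$111B, Δdeposits = 0.
Δrequired reserves = 8% × 0 = 0.
Δexcess reserves = Δreserves − Δrequired = +$111B − (0) = +$111 billion.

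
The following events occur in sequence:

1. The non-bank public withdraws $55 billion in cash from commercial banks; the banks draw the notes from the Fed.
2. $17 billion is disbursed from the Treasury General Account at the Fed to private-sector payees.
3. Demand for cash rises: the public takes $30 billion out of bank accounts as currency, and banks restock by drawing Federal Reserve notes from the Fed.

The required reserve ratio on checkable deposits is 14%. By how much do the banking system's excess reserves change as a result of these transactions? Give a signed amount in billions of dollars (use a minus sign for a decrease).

-$58.48 billion

Currency withdrawal $55 billion: reserves −$55B, deposits −$55B.
Government spending $17 billion: reserves +$17B, deposits +$17B.
Currency withdrawal $30 billion: reserves −$30B, deposits −$30B.
Totals: Δreserves = −$68B, Δdeposits = −$68B.
Δrequired reserves = 14% × −$68B = −$9.52B.
Δexcess reserves = Δreserves − Δrequired = −$68B − (−$9.52B) = -$58.48 billion.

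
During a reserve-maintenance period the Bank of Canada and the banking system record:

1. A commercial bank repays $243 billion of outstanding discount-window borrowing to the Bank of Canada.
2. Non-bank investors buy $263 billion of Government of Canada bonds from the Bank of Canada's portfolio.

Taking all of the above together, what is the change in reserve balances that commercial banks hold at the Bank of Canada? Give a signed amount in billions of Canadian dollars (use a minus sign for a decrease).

-$506 billion

Discount-window repayment $243 billion: repayment is debited from reserves → −$243B.
Asset sale (to non-banks) $263 billion: the non-bank buyers' banks settle from reserves → −$263B.
Net: −243 − 263 = -$506 billion.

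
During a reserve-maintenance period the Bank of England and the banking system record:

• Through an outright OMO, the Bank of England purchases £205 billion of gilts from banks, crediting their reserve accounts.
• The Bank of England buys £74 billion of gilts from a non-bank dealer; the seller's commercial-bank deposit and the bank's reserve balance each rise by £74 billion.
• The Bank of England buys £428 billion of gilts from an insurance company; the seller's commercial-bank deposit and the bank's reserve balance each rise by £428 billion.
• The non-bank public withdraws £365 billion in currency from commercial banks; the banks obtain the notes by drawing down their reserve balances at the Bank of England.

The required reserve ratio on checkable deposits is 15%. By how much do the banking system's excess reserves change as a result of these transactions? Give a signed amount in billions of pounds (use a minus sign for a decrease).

OMO purchase (from banks) £205 billion: reserves +£205B, deposits 0.
Asset purchase (from non-banks) £74 billion: reserves +£74B, deposits +£74B.
Asset purchase (from non-banks) £428 billion: reserves +£428B, deposits +£428B.
Currency withdrawal £365 billion: reserves −£365B, deposits −£365B.
Totals: Δreserves = +£342B, Δdeposits = +£137B.
Δrequired reserves = 15% × +£137B = +£20.55B.
Δexcess reserves = Δreserves − Δrequired = +£342B − (+£20.55B) = +£321.45 billion.

+£321.45 billion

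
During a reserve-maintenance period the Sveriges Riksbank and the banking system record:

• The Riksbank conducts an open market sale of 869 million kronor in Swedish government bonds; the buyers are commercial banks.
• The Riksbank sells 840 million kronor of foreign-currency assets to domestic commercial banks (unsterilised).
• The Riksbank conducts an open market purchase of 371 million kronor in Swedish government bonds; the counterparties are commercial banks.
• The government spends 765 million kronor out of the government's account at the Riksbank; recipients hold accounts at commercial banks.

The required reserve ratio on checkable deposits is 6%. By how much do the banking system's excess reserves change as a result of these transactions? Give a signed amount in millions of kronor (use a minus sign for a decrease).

OMO sale (to banks) 869 million kronor: reserves −869M, deposits 0.
FX sale 840 million kronor: reserves −840M, deposits 0.
OMO purchase (from banks) 371 million kronor: reserves +371M, deposits 0.
Government spending 765 million kronor: reserves +765M, deposits +765M.
Totals: Δreserves = −573M, Δdeposits = +765M.
Δrequired reserves = 6% × +765M = +45.9M.
Δexcess reserves = Δreserves − Δrequired = −573M − (+45.9M) = -618.9 million.

-618.9 million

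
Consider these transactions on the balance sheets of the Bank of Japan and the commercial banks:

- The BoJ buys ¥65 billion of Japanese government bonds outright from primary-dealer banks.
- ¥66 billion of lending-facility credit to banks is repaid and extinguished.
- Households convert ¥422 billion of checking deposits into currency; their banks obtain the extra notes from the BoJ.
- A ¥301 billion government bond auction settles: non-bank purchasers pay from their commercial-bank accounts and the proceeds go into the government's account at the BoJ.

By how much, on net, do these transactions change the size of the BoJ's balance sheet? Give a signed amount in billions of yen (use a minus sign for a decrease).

OMO purchase (from banks) ¥65 billion: a BoJ asset is acquired → +¥65B.
Discount-window repayment ¥66 billion: a BoJ asset is shed → −¥66B.
Currency withdrawal ¥422 billion: only the composition of liabilities changes → 0.
Government account inflow ¥301 billion: only the composition of liabilities changes → 0.
Net: 65 − 66 + 0 + 0 = -¥1 billion.

-¥1 billion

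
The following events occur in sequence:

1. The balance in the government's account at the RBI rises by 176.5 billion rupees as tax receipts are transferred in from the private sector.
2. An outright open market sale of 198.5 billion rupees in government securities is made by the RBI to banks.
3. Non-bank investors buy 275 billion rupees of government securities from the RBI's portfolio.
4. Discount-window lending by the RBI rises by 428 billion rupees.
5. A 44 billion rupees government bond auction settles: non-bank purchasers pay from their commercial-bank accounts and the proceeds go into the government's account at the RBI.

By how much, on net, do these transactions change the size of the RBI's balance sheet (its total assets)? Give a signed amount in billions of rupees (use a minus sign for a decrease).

-45.5 billion

RBI balance sheet:
  Assets:      Securities −473.5B, Loans to banks +428B
  Liabilities: Bank reserves −266B, Government deposits +220.5B
Change in total RBI assets = -45.5 billion.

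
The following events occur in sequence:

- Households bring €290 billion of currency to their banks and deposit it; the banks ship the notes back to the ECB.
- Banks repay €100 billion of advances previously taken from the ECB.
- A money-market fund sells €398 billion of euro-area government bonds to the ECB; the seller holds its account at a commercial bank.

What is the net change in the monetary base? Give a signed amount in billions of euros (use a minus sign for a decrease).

ECB balance sheet:
  Assets:      Securities +€398B, Loans to banks −€100B
  Liabilities: Bank reserves +€588B, Currency in circulation −€290B
Monetary base = currency + reserves: −€290B + (+€588B) = +€298 billion.

+€298 billion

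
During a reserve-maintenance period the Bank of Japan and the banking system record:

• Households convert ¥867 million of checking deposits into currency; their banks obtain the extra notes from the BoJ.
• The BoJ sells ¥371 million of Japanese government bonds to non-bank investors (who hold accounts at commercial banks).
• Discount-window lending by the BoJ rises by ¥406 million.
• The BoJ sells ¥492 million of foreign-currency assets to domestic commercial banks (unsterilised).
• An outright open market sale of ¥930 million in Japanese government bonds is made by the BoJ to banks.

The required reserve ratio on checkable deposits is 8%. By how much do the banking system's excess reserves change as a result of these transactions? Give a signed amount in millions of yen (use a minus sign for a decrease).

Currency withdrawal ¥867 million: reserves −¥867M, deposits −¥867M.
Asset sale (to non-banks) ¥371 million: reserves −¥371M, deposits −¥371M.
Discount-window loan ¥406 million: reserves +¥406M, deposits 0.
FX sale ¥492 million: reserves −¥492M, deposits 0.
OMO sale (to banks) ¥930 million: reserves −¥930M, deposits 0.
Totals: Δreserves = −¥2254M, Δdeposits = −¥1238M.
Δrequired reserves = 8% × −¥1238M = −¥99.04M.
Δexcess reserves = Δreserves − Δrequired = −¥2254M − (−¥99.04M) = -¥2154.96 million.

-¥2154.96 million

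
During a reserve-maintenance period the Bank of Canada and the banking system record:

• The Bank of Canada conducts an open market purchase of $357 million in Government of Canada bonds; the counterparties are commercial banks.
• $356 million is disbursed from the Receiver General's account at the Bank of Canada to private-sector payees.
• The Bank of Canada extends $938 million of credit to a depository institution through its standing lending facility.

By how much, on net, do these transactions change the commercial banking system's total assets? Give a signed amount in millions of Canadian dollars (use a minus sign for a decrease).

+$1294 million

OMO purchase (from banks) $357 million: just an asset swap on bank balance sheets → 0.
Government spending $356 million: bank balance sheets expand → +$356M.
Discount-window loan $938 million: bank balance sheets expand → +$938M.
Net: 0 + 356 + 938 = +$1294 million.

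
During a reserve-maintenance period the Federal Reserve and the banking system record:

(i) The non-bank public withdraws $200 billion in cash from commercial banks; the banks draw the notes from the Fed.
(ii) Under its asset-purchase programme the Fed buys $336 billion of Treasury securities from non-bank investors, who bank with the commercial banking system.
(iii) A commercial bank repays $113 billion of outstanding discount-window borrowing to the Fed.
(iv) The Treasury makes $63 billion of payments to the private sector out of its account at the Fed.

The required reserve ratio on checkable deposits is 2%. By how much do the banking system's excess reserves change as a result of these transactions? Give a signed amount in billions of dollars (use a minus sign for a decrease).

+$82.02 billion

Currency withdrawal $200 billion: reserves −$200B, deposits −$200B.
Asset purchase (from non-banks) $336 billion: reserves +$336B, deposits +$336B.
Discount-window repayment $113 billion: reserves −$113B, deposits 0.
Government spending $63 billion: reserves +$63B, deposits +$63B.
Totals: Δreserves = +$86B, Δdeposits = +$199B.
Δrequired reserves = 2% × +$199B = +$3.98B.
Δexcess reserves = Δreserves − Δrequired = +$86B − (+$3.98B) = +$82.02 billion.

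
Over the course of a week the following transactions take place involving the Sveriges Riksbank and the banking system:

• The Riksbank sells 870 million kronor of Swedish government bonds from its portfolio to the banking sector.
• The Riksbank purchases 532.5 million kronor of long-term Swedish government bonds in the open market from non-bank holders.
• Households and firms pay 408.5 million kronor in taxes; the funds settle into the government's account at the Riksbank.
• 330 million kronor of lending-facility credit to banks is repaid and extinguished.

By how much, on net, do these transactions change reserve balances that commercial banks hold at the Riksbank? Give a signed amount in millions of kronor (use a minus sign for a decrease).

-1076 million

OMO sale (to banks) 870 million kronor: the buying banks pay out of their reserve balances → −870M.
Asset purchase (from non-banks) 532.5 million kronor: the Riksbank pays by crediting reserve accounts → +532.5M.
Government account inflow 408.5 million kronor: funds move from bank reserves into the government account → −408.5M.
Discount-window repayment 330 million kronor: repayment is debited from reserves → −330M.
Net: −870 + 532.5 − 408.5 − 330 = -1076 million.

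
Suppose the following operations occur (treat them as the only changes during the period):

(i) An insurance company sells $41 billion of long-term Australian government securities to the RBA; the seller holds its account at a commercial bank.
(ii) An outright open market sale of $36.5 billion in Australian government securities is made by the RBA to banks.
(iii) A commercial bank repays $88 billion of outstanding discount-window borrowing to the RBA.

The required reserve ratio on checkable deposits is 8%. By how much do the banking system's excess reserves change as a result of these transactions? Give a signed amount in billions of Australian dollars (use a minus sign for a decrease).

-$86.78 billion

Asset purchase (from non-banks) $41 billion: reserves +$41B, deposits +$41B.
OMO sale (to banks) $36.5 billion: reserves −$36.5B, deposits 0.
Discount-window repayment $88 billion: reserves −$88B, deposits 0.
Totals: Δreserves = −$83.5B, Δdeposits = +$41B.
Δrequired reserves = 8% × +$41B = +$3.28B.
Δexcess reserves = Δreserves − Δrequired = −$83.5B − (+$3.28B) = -$86.78 billion.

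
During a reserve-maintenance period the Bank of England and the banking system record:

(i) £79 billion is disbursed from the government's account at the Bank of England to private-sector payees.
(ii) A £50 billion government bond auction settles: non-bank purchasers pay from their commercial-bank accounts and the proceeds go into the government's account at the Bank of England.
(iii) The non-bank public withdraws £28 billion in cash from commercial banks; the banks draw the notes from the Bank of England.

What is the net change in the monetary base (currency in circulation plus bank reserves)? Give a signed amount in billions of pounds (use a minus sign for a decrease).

Bank of England balance sheet:
  Assets:      no change
  Liabilities: Bank reserves +£1B, Currency in circulation +£28B, Government deposits −£29B
Commercial banking system:
  Assets:      Reserves at CB +£1B
  Liabilities: Checkable deposits +£1B
Monetary base = currency + reserves: +£28B + (+£1B) = +£29 billion.

+£29 billion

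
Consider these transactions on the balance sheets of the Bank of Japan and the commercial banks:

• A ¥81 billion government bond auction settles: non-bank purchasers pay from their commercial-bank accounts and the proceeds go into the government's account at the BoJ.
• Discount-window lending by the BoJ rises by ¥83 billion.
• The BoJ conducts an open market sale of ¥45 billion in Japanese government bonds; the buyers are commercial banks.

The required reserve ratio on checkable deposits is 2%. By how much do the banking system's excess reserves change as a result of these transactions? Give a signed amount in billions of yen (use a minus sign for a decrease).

-¥41.38 billion

Government account inflow ¥81 billion: reserves −¥81B, deposits −¥81B.
Discount-window loan ¥83 billion: reserves +¥83B, deposits 0.
OMO sale (to banks) ¥45 billion: reserves −¥45B, deposits 0.
Totals: Δreserves = −¥43B, Δdeposits = −¥81B.
Δrequired reserves = 2% × −¥81B = −¥1.62B.
Δexcess reserves = Δreserves − Δrequired = −¥43B − (−¥1.62B) = -¥41.38 billion.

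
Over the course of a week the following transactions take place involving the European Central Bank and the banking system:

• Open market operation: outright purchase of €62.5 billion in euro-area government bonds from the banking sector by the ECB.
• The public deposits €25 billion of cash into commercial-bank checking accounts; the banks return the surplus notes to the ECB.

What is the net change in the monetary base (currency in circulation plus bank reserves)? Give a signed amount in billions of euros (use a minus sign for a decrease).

OMO purchase (from banks) €62.5 billion: ECB balance sheet expands → +€62.5B.
Currency deposit €25 billion: just a shift between currency and reserves — both are base money → 0.
Net: 62.5 + 0 = +€62.5 billion.

+€62.5 billion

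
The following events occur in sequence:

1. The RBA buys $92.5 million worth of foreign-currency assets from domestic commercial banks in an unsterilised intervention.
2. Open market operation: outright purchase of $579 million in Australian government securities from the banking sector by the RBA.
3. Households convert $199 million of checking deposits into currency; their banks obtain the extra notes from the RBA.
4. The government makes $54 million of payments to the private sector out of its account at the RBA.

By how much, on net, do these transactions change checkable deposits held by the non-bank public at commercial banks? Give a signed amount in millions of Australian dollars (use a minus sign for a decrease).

-$145 million

FX purchase $92.5 million: the counterparty is a bank, so public deposits are unchanged → 0.
OMO purchase (from banks) $579 million: the counterparty is a bank, so public deposits are unchanged → 0.
Currency withdrawal $199 million: non-bank counterparties' bank balances fall → −$199M.
Government spending $54 million: non-bank counterparties' bank balances rise → +$54M.
Net: 0 + 0 − 199 + 54 = -$145 million.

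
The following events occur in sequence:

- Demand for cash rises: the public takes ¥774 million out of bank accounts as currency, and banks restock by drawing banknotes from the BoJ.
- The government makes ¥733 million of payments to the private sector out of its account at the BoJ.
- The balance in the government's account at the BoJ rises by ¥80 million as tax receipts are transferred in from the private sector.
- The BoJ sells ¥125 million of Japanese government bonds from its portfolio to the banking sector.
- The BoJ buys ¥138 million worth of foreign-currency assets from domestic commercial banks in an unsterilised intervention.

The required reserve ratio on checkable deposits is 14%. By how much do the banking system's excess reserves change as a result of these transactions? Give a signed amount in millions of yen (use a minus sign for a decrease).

-¥91.06 million

Currency withdrawal ¥774 million: reserves −¥774M, deposits −¥774M.
Government spending ¥733 million: reserves +¥733M, deposits +¥733M.
Government account inflow ¥80 million: reserves −¥80M, deposits −¥80M.
OMO sale (to banks) ¥125 million: reserves −¥125M, deposits 0.
FX purchase ¥138 million: reserves +¥138M, deposits 0.
Totals: Δreserves = −¥108M, Δdeposits = −¥121M.
Δrequired reserves = 14% × −¥121M = −¥16.94M.
Δexcess reserves = Δreserves − Δrequired = −¥108M − (−¥16.94M) = -¥91.06 million.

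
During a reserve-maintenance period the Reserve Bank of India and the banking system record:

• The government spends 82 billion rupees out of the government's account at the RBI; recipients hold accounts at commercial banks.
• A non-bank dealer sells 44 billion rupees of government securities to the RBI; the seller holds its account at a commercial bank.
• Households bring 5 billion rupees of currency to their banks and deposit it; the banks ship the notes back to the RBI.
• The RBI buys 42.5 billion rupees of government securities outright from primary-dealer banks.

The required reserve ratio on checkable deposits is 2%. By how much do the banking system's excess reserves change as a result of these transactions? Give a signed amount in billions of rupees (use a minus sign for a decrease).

Government spending 82 billion rupees: reserves +82B, deposits +82B.
Asset purchase (from non-banks) 44 billion rupees: reserves +44B, deposits +44B.
Currency deposit 5 billion rupees: reserves +5B, deposits +5B.
OMO purchase (from banks) 42.5 billion rupees: reserves +42.5B, deposits 0.
Totals: Δreserves = +173.5B, Δdeposits = +131B.
Δrequired reserves = 2% × +131B = +2.62B.
Δexcess reserves = Δreserves − Δrequired = +173.5B − (+2.62B) = +170.88 billion.

+170.88 billion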